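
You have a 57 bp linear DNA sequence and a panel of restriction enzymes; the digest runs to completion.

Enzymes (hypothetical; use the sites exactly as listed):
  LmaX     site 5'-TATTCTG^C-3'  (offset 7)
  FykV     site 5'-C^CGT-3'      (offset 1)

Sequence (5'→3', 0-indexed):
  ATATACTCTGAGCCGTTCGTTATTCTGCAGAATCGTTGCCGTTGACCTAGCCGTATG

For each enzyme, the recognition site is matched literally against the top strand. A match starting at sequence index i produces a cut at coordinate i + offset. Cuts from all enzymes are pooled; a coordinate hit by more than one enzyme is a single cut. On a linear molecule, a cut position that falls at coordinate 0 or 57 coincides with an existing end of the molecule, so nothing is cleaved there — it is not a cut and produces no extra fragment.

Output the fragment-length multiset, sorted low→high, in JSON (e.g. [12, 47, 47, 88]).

[6,12,12,13,14]

Scan for sites:
  LmaX (TATTCTGC, off=7): starts [20] → cuts [27]
  FykV (CCGT, off=1): starts [12, 38, 50] → cuts [13, 39, 51]

Pooled cuts: [13, 27, 39, 51]

Fragment lengths:
  [0,13): 13 bp
  [13,27): 14 bp
  [27,39): 12 bp
  [39,51): 12 bp
  [51,57): 6 bp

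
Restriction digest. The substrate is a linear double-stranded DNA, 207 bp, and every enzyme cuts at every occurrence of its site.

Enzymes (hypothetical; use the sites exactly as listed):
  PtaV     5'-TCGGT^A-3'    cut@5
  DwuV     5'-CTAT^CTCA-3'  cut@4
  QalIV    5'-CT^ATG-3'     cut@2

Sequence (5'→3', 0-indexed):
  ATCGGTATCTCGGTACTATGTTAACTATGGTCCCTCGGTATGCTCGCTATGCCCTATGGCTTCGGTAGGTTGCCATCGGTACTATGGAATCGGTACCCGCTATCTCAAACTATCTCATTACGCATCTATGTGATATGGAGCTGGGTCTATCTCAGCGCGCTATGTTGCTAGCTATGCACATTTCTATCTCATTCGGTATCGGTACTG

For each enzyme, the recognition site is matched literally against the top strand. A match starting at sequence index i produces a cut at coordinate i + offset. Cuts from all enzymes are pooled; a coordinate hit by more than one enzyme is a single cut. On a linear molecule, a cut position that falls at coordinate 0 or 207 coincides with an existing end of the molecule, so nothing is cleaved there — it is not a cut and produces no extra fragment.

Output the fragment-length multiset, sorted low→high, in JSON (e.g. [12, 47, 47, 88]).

[3,3,4,6,6,7,8,9,9,9,10,10,11,11,11,12,13,14,14,14,23]

Scan for sites:
  PtaV (TCGGTA, off=5): starts [1, 9, 34, 61, 75, 89, 192, 198] → cuts [6, 14, 39, 66, 80, 94, 197, 203]
  DwuV (CTATCTCA, off=4): starts [99, 109, 146, 183] → cuts [103, 113, 150, 187]
  QalIV (CTATG, off=2): starts [15, 24, 46, 53, 81, 125, 159, 171] → cuts [17, 26, 48, 55, 83, 127, 161, 173]

Pooled cuts: [6, 14, 17, 26, 39, 48, 55, 66, 80, 83, 94, 103, 113, 127, 150, 161, 173, 187, 197, 203]

Fragments:
  [0,6): 6 bp
  [6,14): 8 bp
  [14,17): 3 bp
  [17,26): 9 bp
  [26,39): 13 bp
  [39,48): 9 bp
  [48,55): 7 bp
  [55,66): 11 bp
  [66,80): 14 bp
  [80,83): 3 bp
  [83,94): 11 bp
  [94,103): 9 bp
  [103,113): 10 bp
  [113,127): 14 bp
  [127,150): 23 bp
  [150,161): 11 bp
  [161,173): 12 bp
  [173,187): 14 bp
  [187,197): 10 bp
  [197,203): 6 bp
  [203,207): 4 bp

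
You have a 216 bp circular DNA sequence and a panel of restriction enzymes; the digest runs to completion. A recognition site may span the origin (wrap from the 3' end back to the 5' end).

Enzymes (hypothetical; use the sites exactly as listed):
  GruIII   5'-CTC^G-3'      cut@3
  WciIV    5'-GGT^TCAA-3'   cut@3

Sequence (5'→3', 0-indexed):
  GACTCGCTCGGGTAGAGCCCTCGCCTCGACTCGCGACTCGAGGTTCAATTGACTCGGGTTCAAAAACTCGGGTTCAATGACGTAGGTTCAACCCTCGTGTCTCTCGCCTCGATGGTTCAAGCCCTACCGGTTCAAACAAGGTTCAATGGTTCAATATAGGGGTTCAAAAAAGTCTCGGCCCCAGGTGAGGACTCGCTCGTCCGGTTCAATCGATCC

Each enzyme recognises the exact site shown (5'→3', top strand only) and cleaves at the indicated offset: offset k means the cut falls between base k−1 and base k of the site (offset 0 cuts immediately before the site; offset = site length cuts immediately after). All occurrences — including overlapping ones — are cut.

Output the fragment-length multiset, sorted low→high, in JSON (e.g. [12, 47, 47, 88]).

[4,4,4,4,5,5,5,5,6,7,7,8,9,9,10,11,11,13,13,13,14,15,16,18]

Scan for sites:
  GruIII (CTCG, off=3): starts [2, 6, 19, 24, 29, 36, 52, 66, 93, 102, 107, 173, 191, 195] → cuts [5, 9, 22, 27, 32, 39, 55, 69, 96, 105, 110, 176, 194, 198]
  WciIV (GGTTCAA, off=3): starts [41, 56, 70, 84, 113, 128, 139, 147, 160, 202] → cuts [44, 59, 73, 87, 116, 131, 142, 150, 163, 205]

Pooled cuts: [5, 9, 22, 27, 32, 39, 44, 55, 59, 69, 73, 87, 96, 105, 110, 116, 131, 142, 150, 163, 176, 194, 198, 205]

Fragments:
  5→9: 4 bp
  9→22: 13 bp
  22→27: 5 bp
  27→32: 5 bp
  32→39: 7 bp
  39→44: 5 bp
  44→55: 11 bp
  55→59: 4 bp
  59→69: 10 bp
  69→73: 4 bp
  73→87: 14 bp
  87→96: 9 bp
  96→105: 9 bp
  105→110: 5 bp
  110→116: 6 bp
  116→131: 15 bp
  131→142: 11 bp
  142→150: 8 bp
  150→163: 13 bp
  163→176: 13 bp
  176→194: 18 bp
  194→198: 4 bp
  198→205: 7 bp
  205→5 (wrap): 216-205+5 = 16 bp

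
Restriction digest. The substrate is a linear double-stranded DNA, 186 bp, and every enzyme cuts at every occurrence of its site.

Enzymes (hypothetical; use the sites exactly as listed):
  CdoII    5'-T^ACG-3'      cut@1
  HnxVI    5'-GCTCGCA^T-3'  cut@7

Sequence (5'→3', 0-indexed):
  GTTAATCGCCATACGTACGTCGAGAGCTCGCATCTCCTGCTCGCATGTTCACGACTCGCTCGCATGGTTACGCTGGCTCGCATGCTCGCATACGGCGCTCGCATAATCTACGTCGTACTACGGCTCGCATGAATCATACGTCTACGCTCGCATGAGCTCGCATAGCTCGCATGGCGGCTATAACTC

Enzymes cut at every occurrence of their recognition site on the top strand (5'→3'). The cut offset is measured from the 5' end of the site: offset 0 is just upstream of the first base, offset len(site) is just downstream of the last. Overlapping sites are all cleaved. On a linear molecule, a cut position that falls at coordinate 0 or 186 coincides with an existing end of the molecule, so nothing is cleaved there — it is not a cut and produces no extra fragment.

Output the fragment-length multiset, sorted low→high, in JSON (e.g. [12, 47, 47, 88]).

[1,4,5,6,6,8,8,9,9,10,10,10,12,12,13,13,15,16,19]

Scan for sites:
  CdoII (TACG, off=1): starts [11, 15, 68, 90, 108, 118, 136, 142] → cuts [12, 16, 69, 91, 109, 119, 137, 143]
  HnxVI (GCTCGCAT, off=7): starts [25, 38, 57, 75, 83, 96, 122, 145, 155, 164] → cuts [32, 45, 64, 82, 90, 103, 129, 152, 162, 171]

Pooled cuts: [12, 16, 32, 45, 64, 69, 82, 90, 91, 103, 109, 119, 129, 137, 143, 152, 162, 171]

Fragments:
  [0,12): 12 bp
  [12,16): 4 bp
  [16,32): 16 bp
  [32,45): 13 bp
  [45,64): 19 bp
  [64,69): 5 bp
  [69,82): 13 bp
  [82,90): 8 bp
  [90,91): 1 bp
  [91,103): 12 bp
  [103,109): 6 bp
  [109,119): 10 bp
  [119,129): 10 bp
  [129,137): 8 bp
  [137,143): 6 bp
  [143,152): 9 bp
  [152,162): 10 bp
  [162,171): 9 bp
  [171,186): 15 bp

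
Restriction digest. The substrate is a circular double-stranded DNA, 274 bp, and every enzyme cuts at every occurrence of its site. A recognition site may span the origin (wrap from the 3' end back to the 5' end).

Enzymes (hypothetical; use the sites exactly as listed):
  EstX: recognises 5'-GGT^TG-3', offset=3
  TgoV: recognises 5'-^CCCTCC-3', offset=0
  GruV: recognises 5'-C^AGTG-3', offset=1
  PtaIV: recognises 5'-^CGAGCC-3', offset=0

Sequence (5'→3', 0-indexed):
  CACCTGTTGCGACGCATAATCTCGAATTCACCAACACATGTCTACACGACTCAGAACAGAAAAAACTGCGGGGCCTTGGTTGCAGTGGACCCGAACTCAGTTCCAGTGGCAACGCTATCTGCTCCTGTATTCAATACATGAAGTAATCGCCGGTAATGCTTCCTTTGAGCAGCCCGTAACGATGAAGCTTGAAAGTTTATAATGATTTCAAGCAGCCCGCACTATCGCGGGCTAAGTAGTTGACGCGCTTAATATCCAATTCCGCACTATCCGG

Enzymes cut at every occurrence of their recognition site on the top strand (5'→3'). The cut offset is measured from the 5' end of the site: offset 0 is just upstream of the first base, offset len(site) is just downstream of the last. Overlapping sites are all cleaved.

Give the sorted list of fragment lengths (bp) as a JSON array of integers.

Scan for sites:
  EstX GGTTG/3: at [77] ⇒ [80]
  TgoV (CCCTCC, off=0): no sites
  GruV CAGTG/1: at [82, 103] ⇒ [83, 104]
  PtaIV (CGAGCC, off=0): no sites

All cut coordinates (distinct, sorted): [80, 83, 104]

Fragment lengths:
  80→83: 3 bp
  83→104: 21 bp
  104→80 (wrap): 274-104+80 = 250 bp

[3,21,250]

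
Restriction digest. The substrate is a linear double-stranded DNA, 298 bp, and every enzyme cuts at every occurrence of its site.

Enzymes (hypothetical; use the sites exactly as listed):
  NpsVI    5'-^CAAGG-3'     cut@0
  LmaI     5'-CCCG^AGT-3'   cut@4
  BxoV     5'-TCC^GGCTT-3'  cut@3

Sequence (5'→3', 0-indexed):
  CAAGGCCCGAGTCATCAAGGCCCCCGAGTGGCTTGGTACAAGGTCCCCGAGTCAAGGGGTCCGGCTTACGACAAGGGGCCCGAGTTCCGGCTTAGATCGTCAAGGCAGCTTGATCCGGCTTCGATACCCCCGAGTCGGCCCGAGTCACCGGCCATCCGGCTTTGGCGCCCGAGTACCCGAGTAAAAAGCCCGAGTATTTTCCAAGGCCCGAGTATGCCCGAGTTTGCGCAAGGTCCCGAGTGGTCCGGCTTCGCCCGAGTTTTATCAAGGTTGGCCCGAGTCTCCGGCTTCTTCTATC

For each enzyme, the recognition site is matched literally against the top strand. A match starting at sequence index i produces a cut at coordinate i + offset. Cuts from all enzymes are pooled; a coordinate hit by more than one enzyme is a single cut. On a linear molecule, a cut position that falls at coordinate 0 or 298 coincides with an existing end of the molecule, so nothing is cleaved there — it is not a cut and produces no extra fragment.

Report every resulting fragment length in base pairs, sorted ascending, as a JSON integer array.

[3,6,6,7,8,8,8,8,9,9,9,9,10,10,10,10,11,11,11,11,12,12,13,13,13,14,15,16,16]

Site scan:
  NpsVI (CAAGG, off=0): starts [0, 15, 38, 52, 71, 100, 201, 228, 265] → cuts [15, 38, 52, 71, 100, 201, 228, 265] (position 0 is a terminus of the linear molecule — no cut)
  LmaI (CCCGAGT, off=4): starts [5, 22, 45, 78, 128, 138, 167, 175, 188, 206, 216, 234, 253, 274] → cuts [9, 26, 49, 82, 132, 142, 171, 179, 192, 210, 220, 238, 257, 278]
  BxoV (TCCGGCTT, off=3): starts [59, 85, 113, 154, 243, 282] → cuts [62, 88, 116, 157, 246, 285]

Pooled cuts: [9, 15, 26, 38, 49, 52, 62, 71, 82, 88, 100, 116, 132, 142, 157, 171, 179, 192, 201, 210, 220, 228, 238, 246, 257, 265, 278, 285]

Fragment lengths:
  [0,9): 9 bp
  [9,15): 6 bp
  [15,26): 11 bp
  [26,38): 12 bp
  [38,49): 11 bp
  [49,52): 3 bp
  [52,62): 10 bp
  [62,71): 9 bp
  [71,82): 11 bp
  [82,88): 6 bp
  [88,100): 12 bp
  [100,116): 16 bp
  [116,132): 16 bp
  [132,142): 10 bp
  [142,157): 15 bp
  [157,171): 14 bp
  [171,179): 8 bp
  [179,192): 13 bp
  [192,201): 9 bp
  [201,210): 9 bp
  [210,220): 10 bp
  [220,228): 8 bp
  [228,238): 10 bp
  [238,246): 8 bp
  [246,257): 11 bp
  [257,265): 8 bp
  [265,278): 13 bp
  [278,285): 7 bp
  [285,298): 13 bp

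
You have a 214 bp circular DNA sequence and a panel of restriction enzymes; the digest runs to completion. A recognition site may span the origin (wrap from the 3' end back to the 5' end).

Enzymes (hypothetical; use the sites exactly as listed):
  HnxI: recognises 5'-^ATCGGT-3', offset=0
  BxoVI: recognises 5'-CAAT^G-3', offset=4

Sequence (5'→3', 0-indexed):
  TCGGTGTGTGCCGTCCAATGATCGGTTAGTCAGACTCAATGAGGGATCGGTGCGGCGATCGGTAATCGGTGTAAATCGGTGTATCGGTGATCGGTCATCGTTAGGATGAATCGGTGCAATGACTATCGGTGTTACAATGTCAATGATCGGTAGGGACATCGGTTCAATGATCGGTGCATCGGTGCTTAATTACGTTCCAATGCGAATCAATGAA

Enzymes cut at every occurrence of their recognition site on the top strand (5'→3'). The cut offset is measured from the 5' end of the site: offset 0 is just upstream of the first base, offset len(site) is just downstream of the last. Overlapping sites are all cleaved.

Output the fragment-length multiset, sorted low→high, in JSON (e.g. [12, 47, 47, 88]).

Site scan:
  HnxI ATCGGT/0: at [20, 45, 57, 64, 74, 82, 89, 109, 124, 145, 157, 169, 177, 213] ⇒ [20, 45, 57, 64, 74, 82, 89, 109, 124, 145, 157, 169, 177, 213]
  BxoVI CAATG/4: at [15, 36, 116, 134, 140, 164, 197, 207] ⇒ [19, 40, 120, 138, 144, 168, 201, 211]

All cut coordinates (distinct, sorted): [19, 20, 40, 45, 57, 64, 74, 82, 89, 109, 120, 124, 138, 144, 145, 157, 168, 169, 177, 201, 211, 213]

Fragment lengths:
  19→20: 1 bp
  20→40: 20 bp
  40→45: 5 bp
  45→57: 12 bp
  57→64: 7 bp
  64→74: 10 bp
  74→82: 8 bp
  82→89: 7 bp
  89→109: 20 bp
  109→120: 11 bp
  120→124: 4 bp
  124→138: 14 bp
  138→144: 6 bp
  144→145: 1 bp
  145→157: 12 bp
  157→168: 11 bp
  168→169: 1 bp
  169→177: 8 bp
  177→201: 24 bp
  201→211: 10 bp
  211→213: 2 bp
  213→19 (wrap): 214-213+19 = 20 bp

[1,1,1,2,4,5,6,7,7,8,8,10,10,11,11,12,12,14,20,20,20,24]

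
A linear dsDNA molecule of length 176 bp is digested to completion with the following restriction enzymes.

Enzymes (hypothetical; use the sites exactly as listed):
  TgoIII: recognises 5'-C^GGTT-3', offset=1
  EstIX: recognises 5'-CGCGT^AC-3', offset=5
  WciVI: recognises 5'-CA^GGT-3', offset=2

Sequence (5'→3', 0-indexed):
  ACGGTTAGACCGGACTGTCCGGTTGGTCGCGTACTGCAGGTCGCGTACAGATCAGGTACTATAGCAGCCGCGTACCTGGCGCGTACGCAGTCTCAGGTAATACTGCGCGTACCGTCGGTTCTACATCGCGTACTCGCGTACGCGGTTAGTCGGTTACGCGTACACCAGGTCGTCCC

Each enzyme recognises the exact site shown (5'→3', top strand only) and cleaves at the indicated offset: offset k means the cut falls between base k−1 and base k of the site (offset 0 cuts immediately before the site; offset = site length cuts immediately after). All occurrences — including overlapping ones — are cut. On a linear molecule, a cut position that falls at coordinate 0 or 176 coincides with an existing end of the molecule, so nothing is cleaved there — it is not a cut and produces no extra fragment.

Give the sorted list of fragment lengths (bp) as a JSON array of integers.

Per-enzyme occurrences:
  TgoIII (CGGTT, off=1): starts [1, 19, 115, 142, 150] → cuts [2, 20, 116, 143, 151]
  EstIX (CGCGTAC, off=5): starts [27, 41, 68, 79, 105, 126, 134, 156] → cuts [32, 46, 73, 84, 110, 131, 139, 161]
  WciVI (CAGGT, off=2): starts [36, 52, 93, 165] → cuts [38, 54, 95, 167]

All cut coordinates (distinct, sorted): [2, 20, 32, 38, 46, 54, 73, 84, 95, 110, 116, 131, 139, 143, 151, 161, 167]

Fragment lengths:
  [0,2): 2 bp
  [2,20): 18 bp
  [20,32): 12 bp
  [32,38): 6 bp
  [38,46): 8 bp
  [46,54): 8 bp
  [54,73): 19 bp
  [73,84): 11 bp
  [84,95): 11 bp
  [95,110): 15 bp
  [110,116): 6 bp
  [116,131): 15 bp
  [131,139): 8 bp
  [139,143): 4 bp
  [143,151): 8 bp
  [151,161): 10 bp
  [161,167): 6 bp
  [167,176): 9 bp

[2,4,6,6,6,8,8,8,8,9,10,11,11,12,15,15,18,19]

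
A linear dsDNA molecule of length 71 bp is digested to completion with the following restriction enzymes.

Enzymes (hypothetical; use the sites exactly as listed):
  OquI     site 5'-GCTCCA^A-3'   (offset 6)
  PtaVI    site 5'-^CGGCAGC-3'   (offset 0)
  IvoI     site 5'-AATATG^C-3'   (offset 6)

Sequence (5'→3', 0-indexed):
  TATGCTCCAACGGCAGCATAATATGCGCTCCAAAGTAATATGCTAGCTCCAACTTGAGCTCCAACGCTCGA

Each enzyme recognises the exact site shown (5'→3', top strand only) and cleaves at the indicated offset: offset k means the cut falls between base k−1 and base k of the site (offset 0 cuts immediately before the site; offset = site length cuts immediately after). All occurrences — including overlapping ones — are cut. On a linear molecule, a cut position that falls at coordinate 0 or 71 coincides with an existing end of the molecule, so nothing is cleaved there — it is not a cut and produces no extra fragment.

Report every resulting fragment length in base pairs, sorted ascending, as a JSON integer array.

Scan for sites:
  OquI (GCTCCAA, off=6): starts [3, 26, 45, 57] → cuts [9, 32, 51, 63]
  PtaVI (CGGCAGC, off=0): starts [10] → cuts [10]
  IvoI (AATATGC, off=6): starts [19, 36] → cuts [25, 42]

All cut coordinates (distinct, sorted): [9, 10, 25, 32, 42, 51, 63]

Fragment lengths:
  [0,9): 9 bp
  [9,10): 1 bp
  [10,25): 15 bp
  [25,32): 7 bp
  [32,42): 10 bp
  [42,51): 9 bp
  [51,63): 12 bp
  [63,71): 8 bp

[1,7,8,9,9,10,12,15]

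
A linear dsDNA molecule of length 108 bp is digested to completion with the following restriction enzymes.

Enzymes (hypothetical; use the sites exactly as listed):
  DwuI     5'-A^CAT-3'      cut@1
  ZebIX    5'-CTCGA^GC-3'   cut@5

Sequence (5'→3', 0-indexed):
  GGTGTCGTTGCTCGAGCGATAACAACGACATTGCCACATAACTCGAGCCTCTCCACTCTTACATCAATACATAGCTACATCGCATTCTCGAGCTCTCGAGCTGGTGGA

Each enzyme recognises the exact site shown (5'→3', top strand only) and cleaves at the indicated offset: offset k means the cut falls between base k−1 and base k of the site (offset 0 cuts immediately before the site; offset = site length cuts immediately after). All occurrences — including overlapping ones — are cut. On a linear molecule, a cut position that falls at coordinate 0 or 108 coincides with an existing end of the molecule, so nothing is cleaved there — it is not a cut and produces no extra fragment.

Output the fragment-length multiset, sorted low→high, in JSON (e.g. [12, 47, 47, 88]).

[8,8,8,8,9,10,13,14,15,15]

Site scan:
  DwuI (ACAT, off=1): starts [27, 35, 60, 68, 76] → cuts [28, 36, 61, 69, 77]
  ZebIX (CTCGAGC, off=5): starts [10, 41, 86, 94] → cuts [15, 46, 91, 99]

Pooled cuts: [15, 28, 36, 46, 61, 69, 77, 91, 99]

Fragment lengths:
  [0,15): 15 bp
  [15,28): 13 bp
  [28,36): 8 bp
  [36,46): 10 bp
  [46,61): 15 bp
  [61,69): 8 bp
  [69,77): 8 bp
  [77,91): 14 bp
  [91,99): 8 bp
  [99,108): 9 bp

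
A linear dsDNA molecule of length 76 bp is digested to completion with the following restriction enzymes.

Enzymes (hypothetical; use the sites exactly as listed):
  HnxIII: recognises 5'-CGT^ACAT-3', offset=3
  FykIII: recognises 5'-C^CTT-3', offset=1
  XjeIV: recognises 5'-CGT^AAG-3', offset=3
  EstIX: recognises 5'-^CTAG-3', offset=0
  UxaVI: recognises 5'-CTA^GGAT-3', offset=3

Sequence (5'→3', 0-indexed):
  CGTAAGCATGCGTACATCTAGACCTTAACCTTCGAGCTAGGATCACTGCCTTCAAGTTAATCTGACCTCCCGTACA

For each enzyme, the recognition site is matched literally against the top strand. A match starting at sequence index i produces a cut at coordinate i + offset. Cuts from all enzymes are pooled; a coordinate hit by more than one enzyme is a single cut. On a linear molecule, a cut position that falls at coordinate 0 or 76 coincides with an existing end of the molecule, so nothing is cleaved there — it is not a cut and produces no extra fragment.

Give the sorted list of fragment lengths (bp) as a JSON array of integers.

Per-enzyme occurrences:
  HnxIII CGTACAT/3: at [10] ⇒ [13]
  FykIII CCTT/1: at [22, 28, 48] ⇒ [23, 29, 49]
  XjeIV CGTAAG/3: at [0] ⇒ [3]
  EstIX CTAG/0: at [17, 36] ⇒ [17, 36]
  UxaVI CTAGGAT/3: at [36] ⇒ [39]

Pooled cuts: [3, 13, 17, 23, 29, 36, 39, 49]

Fragment lengths:
  [0,3): 3 bp
  [3,13): 10 bp
  [13,17): 4 bp
  [17,23): 6 bp
  [23,29): 6 bp
  [29,36): 7 bp
  [36,39): 3 bp
  [39,49): 10 bp
  [49,76): 27 bp

[3,3,4,6,6,7,10,10,27]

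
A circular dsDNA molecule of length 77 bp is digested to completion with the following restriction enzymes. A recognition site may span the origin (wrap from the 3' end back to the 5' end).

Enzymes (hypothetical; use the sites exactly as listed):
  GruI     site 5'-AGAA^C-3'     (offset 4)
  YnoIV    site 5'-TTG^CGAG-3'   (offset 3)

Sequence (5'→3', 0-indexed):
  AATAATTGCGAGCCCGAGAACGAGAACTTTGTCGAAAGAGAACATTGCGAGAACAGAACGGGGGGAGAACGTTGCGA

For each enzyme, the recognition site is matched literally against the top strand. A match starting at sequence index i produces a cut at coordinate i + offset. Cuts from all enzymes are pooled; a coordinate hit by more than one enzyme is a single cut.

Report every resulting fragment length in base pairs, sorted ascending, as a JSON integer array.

[5,5,6,6,11,12,16,16]

Scan for sites:
  GruI (AGAAC, off=4): starts [16, 22, 38, 49, 54, 65] → cuts [20, 26, 42, 53, 58, 69]
  YnoIV (TTGCGAG, off=3): starts [5, 44] → cuts [8, 47]

Pooled cuts: [8, 20, 26, 42, 47, 53, 58, 69]

Fragments:
  8→20: 12 bp
  20→26: 6 bp
  26→42: 16 bp
  42→47: 5 bp
  47→53: 6 bp
  53→58: 5 bp
  58→69: 11 bp
  69→8 (wrap): 77-69+8 = 16 bp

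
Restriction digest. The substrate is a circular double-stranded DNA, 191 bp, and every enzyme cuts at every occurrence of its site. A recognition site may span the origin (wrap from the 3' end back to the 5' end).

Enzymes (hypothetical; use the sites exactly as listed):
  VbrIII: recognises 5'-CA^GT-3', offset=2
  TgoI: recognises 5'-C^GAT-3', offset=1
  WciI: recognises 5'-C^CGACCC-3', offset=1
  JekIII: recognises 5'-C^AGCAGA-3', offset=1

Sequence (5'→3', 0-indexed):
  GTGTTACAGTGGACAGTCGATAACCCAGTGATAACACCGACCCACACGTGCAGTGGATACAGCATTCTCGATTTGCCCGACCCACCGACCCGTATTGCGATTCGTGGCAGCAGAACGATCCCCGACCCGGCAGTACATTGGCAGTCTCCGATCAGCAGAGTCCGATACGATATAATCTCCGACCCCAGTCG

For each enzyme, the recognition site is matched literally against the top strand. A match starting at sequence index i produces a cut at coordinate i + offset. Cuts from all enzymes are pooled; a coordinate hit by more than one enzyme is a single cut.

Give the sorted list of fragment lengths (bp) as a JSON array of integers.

[3,4,5,6,6,7,8,8,8,8,9,10,10,10,10,11,11,12,13,15,17]

Scan for sites:
  VbrIII (CAGT, off=2): starts [6, 13, 25, 50, 130, 141, 185] → cuts [8, 15, 27, 52, 132, 143, 187]
  TgoI (CGAT, off=1): starts [17, 68, 97, 115, 148, 162, 167] → cuts [18, 69, 98, 116, 149, 163, 168]
  WciI (CCGACCC, off=1): starts [36, 76, 84, 121, 178] → cuts [37, 77, 85, 122, 179]
  JekIII (CAGCAGA, off=1): starts [107, 152] → cuts [108, 153]

Pooled cuts: [8, 15, 18, 27, 37, 52, 69, 77, 85, 98, 108, 116, 122, 132, 143, 149, 153, 163, 168, 179, 187]

Fragment lengths:
  8→15: 7 bp
  15→18: 3 bp
  18→27: 9 bp
  27→37: 10 bp
  37→52: 15 bp
  52→69: 17 bp
  69→77: 8 bp
  77→85: 8 bp
  85→98: 13 bp
  98→108: 10 bp
  108→116: 8 bp
  116→122: 6 bp
  122→132: 10 bp
  132→143: 11 bp
  143→149: 6 bp
  149→153: 4 bp
  153→163: 10 bp
  163→168: 5 bp
  168→179: 11 bp
  179→187: 8 bp
  187→8 (wrap): 191-187+8 = 12 bp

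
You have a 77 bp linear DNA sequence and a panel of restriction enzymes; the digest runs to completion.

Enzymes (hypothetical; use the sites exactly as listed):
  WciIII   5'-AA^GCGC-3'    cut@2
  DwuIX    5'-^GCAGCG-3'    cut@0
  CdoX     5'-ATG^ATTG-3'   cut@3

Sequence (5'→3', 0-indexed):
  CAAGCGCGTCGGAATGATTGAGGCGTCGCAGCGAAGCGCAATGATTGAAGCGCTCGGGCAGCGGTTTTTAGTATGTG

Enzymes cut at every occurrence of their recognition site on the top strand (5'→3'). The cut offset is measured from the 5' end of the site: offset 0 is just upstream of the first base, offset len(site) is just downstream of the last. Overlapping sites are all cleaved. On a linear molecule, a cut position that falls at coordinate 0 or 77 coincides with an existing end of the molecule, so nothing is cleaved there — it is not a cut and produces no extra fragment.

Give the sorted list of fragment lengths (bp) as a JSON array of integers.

Scan for sites:
  WciIII AAGCGC/2: at [1, 33, 47] ⇒ [3, 35, 49]
  DwuIX GCAGCG/0: at [27, 57] ⇒ [27, 57]
  CdoX ATGATTG/3: at [13, 40] ⇒ [16, 43]

All cut coordinates (distinct, sorted): [3, 16, 27, 35, 43, 49, 57]

Fragments:
  [0,3): 3 bp
  [3,16): 13 bp
  [16,27): 11 bp
  [27,35): 8 bp
  [35,43): 8 bp
  [43,49): 6 bp
  [49,57): 8 bp
  [57,77): 20 bp

[3,6,8,8,8,11,13,20]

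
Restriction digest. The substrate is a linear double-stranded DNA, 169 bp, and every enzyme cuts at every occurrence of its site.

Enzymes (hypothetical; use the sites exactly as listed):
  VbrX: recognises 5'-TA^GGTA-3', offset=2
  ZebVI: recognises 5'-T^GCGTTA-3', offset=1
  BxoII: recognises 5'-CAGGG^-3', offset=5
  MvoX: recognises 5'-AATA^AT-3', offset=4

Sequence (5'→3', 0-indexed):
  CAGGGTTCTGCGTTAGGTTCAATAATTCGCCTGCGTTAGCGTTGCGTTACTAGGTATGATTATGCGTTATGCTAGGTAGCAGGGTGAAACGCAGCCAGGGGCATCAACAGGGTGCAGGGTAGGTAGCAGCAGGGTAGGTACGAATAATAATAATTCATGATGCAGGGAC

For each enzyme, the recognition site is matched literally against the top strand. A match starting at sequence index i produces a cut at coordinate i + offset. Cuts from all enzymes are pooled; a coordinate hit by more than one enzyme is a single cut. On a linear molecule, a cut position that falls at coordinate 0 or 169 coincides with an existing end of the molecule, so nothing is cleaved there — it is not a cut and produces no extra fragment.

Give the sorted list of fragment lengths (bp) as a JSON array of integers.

[2,2,2,3,3,4,5,7,8,9,10,10,11,11,11,12,13,15,15,16]

Per-enzyme occurrences:
  VbrX (TAGGTA, off=2): starts [50, 72, 119, 134] → cuts [52, 74, 121, 136]
  ZebVI (TGCGTTA, off=1): starts [8, 31, 42, 62] → cuts [9, 32, 43, 63]
  BxoII (CAGGG, off=5): starts [0, 79, 95, 107, 114, 129, 162] → cuts [5, 84, 100, 112, 119, 134, 167]
  MvoX (AATAAT, off=4): starts [20, 142, 145, 148] → cuts [24, 146, 149, 152]

All cut coordinates (distinct, sorted): [5, 9, 24, 32, 43, 52, 63, 74, 84, 100, 112, 119, 121, 134, 136, 146, 149, 152, 167]

Fragment lengths:
  [0,5): 5 bp
  [5,9): 4 bp
  [9,24): 15 bp
  [24,32): 8 bp
  [32,43): 11 bp
  [43,52): 9 bp
  [52,63): 11 bp
  [63,74): 11 bp
  [74,84): 10 bp
  [84,100): 16 bp
  [100,112): 12 bp
  [112,119): 7 bp
  [119,121): 2 bp
  [121,134): 13 bp
  [134,136): 2 bp
  [136,146): 10 bp
  [146,149): 3 bp
  [149,152): 3 bp
  [152,167): 15 bp
  [167,169): 2 bp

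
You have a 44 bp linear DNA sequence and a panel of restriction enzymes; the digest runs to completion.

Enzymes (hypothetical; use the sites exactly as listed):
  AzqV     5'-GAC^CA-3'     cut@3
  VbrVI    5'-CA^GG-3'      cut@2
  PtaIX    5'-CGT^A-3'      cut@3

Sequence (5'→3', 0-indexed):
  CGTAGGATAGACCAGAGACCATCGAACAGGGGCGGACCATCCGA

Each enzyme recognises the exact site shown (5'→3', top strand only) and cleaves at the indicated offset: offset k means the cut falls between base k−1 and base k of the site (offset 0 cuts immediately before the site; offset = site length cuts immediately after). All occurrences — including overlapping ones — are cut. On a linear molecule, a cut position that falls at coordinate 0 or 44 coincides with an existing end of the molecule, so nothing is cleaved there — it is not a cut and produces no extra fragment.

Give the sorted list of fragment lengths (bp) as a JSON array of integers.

[3,7,7,9,9,9]

Scan for sites:
  AzqV GACCA/3: at [9, 16, 34] ⇒ [12, 19, 37]
  VbrVI CAGG/2: at [26] ⇒ [28]
  PtaIX CGTA/3: at [0] ⇒ [3]

All cut coordinates (distinct, sorted): [3, 12, 19, 28, 37]

Fragment lengths:
  [0,3): 3 bp
  [3,12): 9 bp
  [12,19): 7 bp
  [19,28): 9 bp
  [28,37): 9 bp
  [37,44): 7 bp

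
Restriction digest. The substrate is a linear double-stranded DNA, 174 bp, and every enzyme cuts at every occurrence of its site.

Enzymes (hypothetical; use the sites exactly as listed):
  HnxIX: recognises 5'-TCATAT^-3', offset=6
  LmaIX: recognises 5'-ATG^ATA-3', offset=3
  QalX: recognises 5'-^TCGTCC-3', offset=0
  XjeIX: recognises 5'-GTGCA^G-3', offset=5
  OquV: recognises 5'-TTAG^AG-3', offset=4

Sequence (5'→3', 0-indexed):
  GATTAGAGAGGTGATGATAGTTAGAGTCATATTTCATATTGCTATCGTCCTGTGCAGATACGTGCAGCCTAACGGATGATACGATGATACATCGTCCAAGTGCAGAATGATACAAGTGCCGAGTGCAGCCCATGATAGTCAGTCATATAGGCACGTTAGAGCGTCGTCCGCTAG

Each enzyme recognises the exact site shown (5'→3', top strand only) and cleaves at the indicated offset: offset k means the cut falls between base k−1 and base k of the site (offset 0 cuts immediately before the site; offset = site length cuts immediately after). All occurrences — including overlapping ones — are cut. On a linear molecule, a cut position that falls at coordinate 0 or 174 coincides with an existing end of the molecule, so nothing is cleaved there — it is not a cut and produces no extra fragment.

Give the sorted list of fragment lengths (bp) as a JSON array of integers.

[4,5,5,5,6,7,7,8,8,8,10,10,11,11,12,12,13,14,18]

Site scan:
  HnxIX TCATAT/6: at [26, 33, 142] ⇒ [32, 39, 148]
  LmaIX ATGATA/3: at [13, 75, 83, 106, 131] ⇒ [16, 78, 86, 109, 134]
  QalX TCGTCC/0: at [44, 91, 163] ⇒ [44, 91, 163]
  XjeIX GTGCAG/5: at [51, 61, 99, 122] ⇒ [56, 66, 104, 127]
  OquV TTAGAG/4: at [2, 20, 155] ⇒ [6, 24, 159]

Pooled cuts: [6, 16, 24, 32, 39, 44, 56, 66, 78, 86, 91, 104, 109, 127, 134, 148, 159, 163]

Fragment lengths:
  [0,6): 6 bp
  [6,16): 10 bp
  [16,24): 8 bp
  [24,32): 8 bp
  [32,39): 7 bp
  [39,44): 5 bp
  [44,56): 12 bp
  [56,66): 10 bp
  [66,78): 12 bp
  [78,86): 8 bp
  [86,91): 5 bp
  [91,104): 13 bp
  [104,109): 5 bp
  [109,127): 18 bp
  [127,134): 7 bp
  [134,148): 14 bp
  [148,159): 11 bp
  [159,163): 4 bp
  [163,174): 11 bp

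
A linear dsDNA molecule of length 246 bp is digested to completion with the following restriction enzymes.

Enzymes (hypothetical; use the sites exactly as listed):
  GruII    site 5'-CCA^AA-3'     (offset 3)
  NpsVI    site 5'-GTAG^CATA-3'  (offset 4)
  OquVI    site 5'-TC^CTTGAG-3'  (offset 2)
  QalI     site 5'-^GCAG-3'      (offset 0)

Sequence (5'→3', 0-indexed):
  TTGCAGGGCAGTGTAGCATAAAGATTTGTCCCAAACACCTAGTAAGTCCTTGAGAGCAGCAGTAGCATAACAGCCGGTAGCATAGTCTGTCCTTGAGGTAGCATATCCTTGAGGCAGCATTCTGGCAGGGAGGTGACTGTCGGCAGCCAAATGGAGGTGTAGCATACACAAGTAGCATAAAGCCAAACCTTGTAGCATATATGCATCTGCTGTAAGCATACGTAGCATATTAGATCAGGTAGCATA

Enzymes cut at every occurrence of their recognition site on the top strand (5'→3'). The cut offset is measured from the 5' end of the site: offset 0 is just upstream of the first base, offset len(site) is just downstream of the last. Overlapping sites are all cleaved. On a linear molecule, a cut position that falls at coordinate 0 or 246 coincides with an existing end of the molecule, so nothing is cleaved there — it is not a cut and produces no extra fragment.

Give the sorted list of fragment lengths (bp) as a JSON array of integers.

Site scan:
  GruII CCAAA/3: at [30, 146, 182] ⇒ [33, 149, 185]
  NpsVI GTAGCATA/4: at [12, 61, 76, 97, 158, 171, 191, 221, 238] ⇒ [16, 65, 80, 101, 162, 175, 195, 225, 242]
  OquVI TCCTTGAG/2: at [46, 89, 105] ⇒ [48, 91, 107]
  QalI GCAG/0: at [2, 7, 55, 58, 113, 124, 142] ⇒ [2, 7, 55, 58, 113, 124, 142]

Pooled cuts: [2, 7, 16, 33, 48, 55, 58, 65, 80, 91, 101, 107, 113, 124, 142, 149, 162, 175, 185, 195, 225, 242]

Fragments:
  [0,2): 2 bp
  [2,7): 5 bp
  [7,16): 9 bp
  [16,33): 17 bp
  [33,48): 15 bp
  [48,55): 7 bp
  [55,58): 3 bp
  [58,65): 7 bp
  [65,80): 15 bp
  [80,91): 11 bp
  [91,101): 10 bp
  [101,107): 6 bp
  [107,113): 6 bp
  [113,124): 11 bp
  [124,142): 18 bp
  [142,149): 7 bp
  [149,162): 13 bp
  [162,175): 13 bp
  [175,185): 10 bp
  [185,195): 10 bp
  [195,225): 30 bp
  [225,242): 17 bp
  [242,246): 4 bp

[2,3,4,5,6,6,7,7,7,9,10,10,10,11,11,13,13,15,15,17,17,18,30]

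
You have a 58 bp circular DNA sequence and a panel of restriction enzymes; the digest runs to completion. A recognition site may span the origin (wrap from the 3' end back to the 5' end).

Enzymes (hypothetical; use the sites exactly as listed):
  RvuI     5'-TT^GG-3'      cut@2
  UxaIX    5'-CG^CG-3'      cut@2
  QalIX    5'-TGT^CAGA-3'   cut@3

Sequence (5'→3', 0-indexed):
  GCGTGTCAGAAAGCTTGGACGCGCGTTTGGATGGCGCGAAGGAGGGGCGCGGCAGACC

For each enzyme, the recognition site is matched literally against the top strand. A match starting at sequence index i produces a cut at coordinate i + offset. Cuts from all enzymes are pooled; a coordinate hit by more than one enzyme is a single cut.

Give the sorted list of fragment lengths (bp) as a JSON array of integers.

Scan for sites:
  RvuI (TTGG, off=2): starts [14, 26] → cuts [16, 28]
  UxaIX (CGCG, off=2): starts [19, 21, 34, 47, 57] → cuts [1, 21, 23, 36, 49]
  QalIX (TGTCAGA, off=3): starts [3] → cuts [6]

All cut coordinates (distinct, sorted): [1, 6, 16, 21, 23, 28, 36, 49]

Fragment lengths:
  1→6: 5 bp
  6→16: 10 bp
  16→21: 5 bp
  21→23: 2 bp
  23→28: 5 bp
  28→36: 8 bp
  36→49: 13 bp
  49→1 (wrap): 58-49+1 = 10 bp

[2,5,5,5,8,10,10,13]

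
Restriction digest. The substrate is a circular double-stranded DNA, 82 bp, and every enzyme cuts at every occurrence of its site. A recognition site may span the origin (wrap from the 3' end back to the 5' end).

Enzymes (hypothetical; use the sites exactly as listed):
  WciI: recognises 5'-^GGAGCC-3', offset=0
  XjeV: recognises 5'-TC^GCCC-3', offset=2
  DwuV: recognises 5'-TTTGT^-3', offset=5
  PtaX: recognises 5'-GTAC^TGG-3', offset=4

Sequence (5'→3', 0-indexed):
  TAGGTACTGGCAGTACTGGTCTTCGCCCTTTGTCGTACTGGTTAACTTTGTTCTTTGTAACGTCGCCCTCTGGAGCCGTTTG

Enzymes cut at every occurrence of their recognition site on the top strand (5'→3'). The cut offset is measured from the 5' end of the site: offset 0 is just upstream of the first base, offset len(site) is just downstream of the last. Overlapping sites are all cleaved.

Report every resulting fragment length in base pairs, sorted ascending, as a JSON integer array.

Scan for sites:
  WciI GGAGCC/0: at [71] ⇒ [71]
  XjeV TCGCCC/2: at [22, 62] ⇒ [24, 64]
  DwuV TTTGT/5: at [28, 46, 53, 78] ⇒ [1, 33, 51, 58]
  PtaX GTACTGG/4: at [3, 12, 34] ⇒ [7, 16, 38]

All cut coordinates (distinct, sorted): [1, 7, 16, 24, 33, 38, 51, 58, 64, 71]

Fragment lengths:
  1→7: 6 bp
  7→16: 9 bp
  16→24: 8 bp
  24→33: 9 bp
  33→38: 5 bp
  38→51: 13 bp
  51→58: 7 bp
  58→64: 6 bp
  64→71: 7 bp
  71→1 (wrap): 82-71+1 = 12 bp

[5,6,6,7,7,8,9,9,12,13]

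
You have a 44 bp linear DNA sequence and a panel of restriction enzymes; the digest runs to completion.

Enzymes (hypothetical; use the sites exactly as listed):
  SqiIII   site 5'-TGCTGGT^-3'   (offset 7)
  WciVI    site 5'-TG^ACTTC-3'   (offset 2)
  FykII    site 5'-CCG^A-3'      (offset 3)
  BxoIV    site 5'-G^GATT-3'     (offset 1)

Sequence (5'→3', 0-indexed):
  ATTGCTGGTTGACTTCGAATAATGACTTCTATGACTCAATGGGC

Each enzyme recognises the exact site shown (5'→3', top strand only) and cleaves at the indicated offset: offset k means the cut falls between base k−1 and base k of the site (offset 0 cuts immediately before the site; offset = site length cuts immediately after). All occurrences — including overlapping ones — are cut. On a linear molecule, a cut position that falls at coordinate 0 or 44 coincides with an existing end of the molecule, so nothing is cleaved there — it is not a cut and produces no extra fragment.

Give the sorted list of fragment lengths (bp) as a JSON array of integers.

Site scan:
  SqiIII (TGCTGGT, off=7): starts [2] → cuts [9]
  WciVI (TGACTTC, off=2): starts [9, 22] → cuts [11, 24]
  FykII (CCGA, off=3): no sites
  BxoIV (GGATT, off=1): no sites

All cut coordinates (distinct, sorted): [9, 11, 24]

Fragment lengths:
  [0,9): 9 bp
  [9,11): 2 bp
  [11,24): 13 bp
  [24,44): 20 bp

[2,9,13,20]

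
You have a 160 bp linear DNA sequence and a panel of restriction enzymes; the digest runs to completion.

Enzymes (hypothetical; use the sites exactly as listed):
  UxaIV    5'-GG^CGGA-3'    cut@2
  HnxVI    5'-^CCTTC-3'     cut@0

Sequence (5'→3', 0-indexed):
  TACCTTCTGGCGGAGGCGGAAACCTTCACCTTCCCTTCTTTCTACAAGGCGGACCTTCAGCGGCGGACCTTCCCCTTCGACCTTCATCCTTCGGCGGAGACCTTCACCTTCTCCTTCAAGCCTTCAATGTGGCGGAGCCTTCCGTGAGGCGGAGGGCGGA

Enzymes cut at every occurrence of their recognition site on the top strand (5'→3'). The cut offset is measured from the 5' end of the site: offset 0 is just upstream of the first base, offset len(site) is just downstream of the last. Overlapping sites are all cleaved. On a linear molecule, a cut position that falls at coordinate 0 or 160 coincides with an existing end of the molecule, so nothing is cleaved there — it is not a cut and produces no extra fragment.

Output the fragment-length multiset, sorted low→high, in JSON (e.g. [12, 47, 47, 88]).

[2,4,4,4,5,5,6,6,6,6,6,6,6,7,7,7,7,8,8,10,12,12,16]

Scan for sites:
  UxaIV (GGCGGA, off=2): starts [8, 14, 47, 61, 92, 130, 147, 154] → cuts [10, 16, 49, 63, 94, 132, 149, 156]
  HnxVI (CCTTC, off=0): starts [2, 22, 28, 33, 53, 67, 73, 80, 87, 100, 106, 112, 120, 137] → cuts [2, 22, 28, 33, 53, 67, 73, 80, 87, 100, 106, 112, 120, 137]

Pooled cuts: [2, 10, 16, 22, 28, 33, 49, 53, 63, 67, 73, 80, 87, 94, 100, 106, 112, 120, 132, 137, 149, 156]

Fragment lengths:
  [0,2): 2 bp
  [2,10): 8 bp
  [10,16): 6 bp
  [16,22): 6 bp
  [22,28): 6 bp
  [28,33): 5 bp
  [33,49): 16 bp
  [49,53): 4 bp
  [53,63): 10 bp
  [63,67): 4 bp
  [67,73): 6 bp
  [73,80): 7 bp
  [80,87): 7 bp
  [87,94): 7 bp
  [94,100): 6 bp
  [100,106): 6 bp
  [106,112): 6 bp
  [112,120): 8 bp
  [120,132): 12 bp
  [132,137): 5 bp
  [137,149): 12 bp
  [149,156): 7 bp
  [156,160): 4 bp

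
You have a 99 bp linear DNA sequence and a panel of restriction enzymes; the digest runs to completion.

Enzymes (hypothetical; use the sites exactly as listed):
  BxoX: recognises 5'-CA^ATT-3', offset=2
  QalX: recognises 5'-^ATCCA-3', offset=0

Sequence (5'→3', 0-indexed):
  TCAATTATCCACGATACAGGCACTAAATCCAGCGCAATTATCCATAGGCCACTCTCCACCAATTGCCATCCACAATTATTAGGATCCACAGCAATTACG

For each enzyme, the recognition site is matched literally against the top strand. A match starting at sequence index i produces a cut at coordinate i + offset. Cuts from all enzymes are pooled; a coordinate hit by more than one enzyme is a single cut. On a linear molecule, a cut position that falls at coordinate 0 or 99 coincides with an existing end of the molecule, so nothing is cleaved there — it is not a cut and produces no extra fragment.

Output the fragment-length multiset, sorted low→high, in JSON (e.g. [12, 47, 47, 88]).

[3,3,3,6,6,7,9,10,10,20,22]

Per-enzyme occurrences:
  BxoX CAATT/2: at [1, 34, 59, 72, 91] ⇒ [3, 36, 61, 74, 93]
  QalX ATCCA/0: at [6, 26, 39, 67, 83] ⇒ [6, 26, 39, 67, 83]

Pooled cuts: [3, 6, 26, 36, 39, 61, 67, 74, 83, 93]

Fragment lengths:
  [0,3): 3 bp
  [3,6): 3 bp
  [6,26): 20 bp
  [26,36): 10 bp
  [36,39): 3 bp
  [39,61): 22 bp
  [61,67): 6 bp
  [67,74): 7 bp
  [74,83): 9 bp
  [83,93): 10 bp
  [93,99): 6 bp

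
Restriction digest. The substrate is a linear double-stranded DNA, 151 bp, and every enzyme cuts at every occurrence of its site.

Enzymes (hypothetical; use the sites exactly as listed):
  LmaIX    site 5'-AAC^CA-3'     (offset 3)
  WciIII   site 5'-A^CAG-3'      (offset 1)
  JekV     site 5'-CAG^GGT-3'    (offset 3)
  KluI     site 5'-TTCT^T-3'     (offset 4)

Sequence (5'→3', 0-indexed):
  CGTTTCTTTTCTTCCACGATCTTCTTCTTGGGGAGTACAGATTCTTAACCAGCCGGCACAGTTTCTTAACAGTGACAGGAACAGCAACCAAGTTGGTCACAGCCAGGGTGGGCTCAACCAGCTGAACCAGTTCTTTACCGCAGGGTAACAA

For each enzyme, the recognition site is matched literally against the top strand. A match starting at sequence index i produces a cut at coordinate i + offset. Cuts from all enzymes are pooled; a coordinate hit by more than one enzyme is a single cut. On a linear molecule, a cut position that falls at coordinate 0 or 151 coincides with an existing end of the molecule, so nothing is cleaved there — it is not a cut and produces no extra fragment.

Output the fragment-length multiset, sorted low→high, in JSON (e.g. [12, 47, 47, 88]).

[3,3,4,5,6,6,7,7,7,7,8,8,8,9,9,9,9,11,12,13]

Per-enzyme occurrences:
  LmaIX AACCA/3: at [46, 85, 115, 124] ⇒ [49, 88, 118, 127]
  WciIII ACAG/1: at [36, 57, 68, 74, 80, 98] ⇒ [37, 58, 69, 75, 81, 99]
  JekV CAGGGT/3: at [103, 140] ⇒ [106, 143]
  KluI TTCTT/4: at [3, 8, 21, 24, 41, 62, 130] ⇒ [7, 12, 25, 28, 45, 66, 134]

Pooled cuts: [7, 12, 25, 28, 37, 45, 49, 58, 66, 69, 75, 81, 88, 99, 106, 118, 127, 134, 143]

Fragments:
  [0,7): 7 bp
  [7,12): 5 bp
  [12,25): 13 bp
  [25,28): 3 bp
  [28,37): 9 bp
  [37,45): 8 bp
  [45,49): 4 bp
  [49,58): 9 bp
  [58,66): 8 bp
  [66,69): 3 bp
  [69,75): 6 bp
  [75,81): 6 bp
  [81,88): 7 bp
  [88,99): 11 bp
  [99,106): 7 bp
  [106,118): 12 bp
  [118,127): 9 bp
  [127,134): 7 bp
  [134,143): 9 bp
  [143,151): 8 bp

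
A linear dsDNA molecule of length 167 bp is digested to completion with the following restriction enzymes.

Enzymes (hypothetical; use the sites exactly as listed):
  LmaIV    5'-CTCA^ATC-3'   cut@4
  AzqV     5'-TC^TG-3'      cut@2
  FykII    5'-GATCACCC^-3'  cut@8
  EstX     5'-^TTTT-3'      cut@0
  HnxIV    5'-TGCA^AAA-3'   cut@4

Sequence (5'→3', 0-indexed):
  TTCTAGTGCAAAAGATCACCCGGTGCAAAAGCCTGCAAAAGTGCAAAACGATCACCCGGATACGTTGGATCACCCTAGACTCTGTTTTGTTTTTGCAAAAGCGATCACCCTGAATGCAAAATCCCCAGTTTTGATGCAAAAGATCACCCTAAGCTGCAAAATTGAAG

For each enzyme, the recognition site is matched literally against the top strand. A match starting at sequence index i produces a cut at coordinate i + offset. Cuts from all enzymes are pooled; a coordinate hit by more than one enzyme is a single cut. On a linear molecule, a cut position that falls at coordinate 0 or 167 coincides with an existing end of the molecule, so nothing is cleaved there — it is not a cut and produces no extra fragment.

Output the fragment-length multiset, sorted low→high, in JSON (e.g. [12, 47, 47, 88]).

Scan for sites:
  LmaIV (CTCAATC, off=4): no sites
  AzqV (TCTG, off=2): starts [80] → cuts [82]
  FykII (GATCACCC, off=8): starts [13, 49, 67, 102, 141] → cuts [21, 57, 75, 110, 149]
  EstX (TTTT, off=0): starts [84, 89, 90, 128] → cuts [84, 89, 90, 128]
  HnxIV (TGCAAAA, off=4): starts [6, 23, 33, 41, 93, 114, 134, 154] → cuts [10, 27, 37, 45, 97, 118, 138, 158]

All cut coordinates (distinct, sorted): [10, 21, 27, 37, 45, 57, 75, 82, 84, 89, 90, 97, 110, 118, 128, 138, 149, 158]

Fragment lengths:
  [0,10): 10 bp
  [10,21): 11 bp
  [21,27): 6 bp
  [27,37): 10 bp
  [37,45): 8 bp
  [45,57): 12 bp
  [57,75): 18 bp
  [75,82): 7 bp
  [82,84): 2 bp
  [84,89): 5 bp
  [89,90): 1 bp
  [90,97): 7 bp
  [97,110): 13 bp
  [110,118): 8 bp
  [118,128): 10 bp
  [128,138): 10 bp
  [138,149): 11 bp
  [149,158): 9 bp
  [158,167): 9 bp

[1,2,5,6,7,7,8,8,9,9,10,10,10,10,11,11,12,13,18]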